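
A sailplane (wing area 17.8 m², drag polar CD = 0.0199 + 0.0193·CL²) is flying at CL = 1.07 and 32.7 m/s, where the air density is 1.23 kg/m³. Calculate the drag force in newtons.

D = 492 N

CD = 0.0199 + 0.0193 × 1.07² = 0.042
D = ½ρv²S·CD = ½ × 1.23 × 32.7² × 17.8 × 0.042 = 492 N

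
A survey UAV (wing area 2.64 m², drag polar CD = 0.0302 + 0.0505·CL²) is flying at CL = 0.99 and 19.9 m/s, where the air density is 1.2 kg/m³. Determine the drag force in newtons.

D = 50 N

CD = 0.0302 + 0.0505 × 0.99² = 0.0797
D = ½ρv²S·CD = ½ × 1.2 × 19.9² × 2.64 × 0.0797 = 50 N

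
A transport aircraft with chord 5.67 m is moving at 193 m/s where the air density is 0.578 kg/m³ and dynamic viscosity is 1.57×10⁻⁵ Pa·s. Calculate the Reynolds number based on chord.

Re = ρ·v·c/μ = 0.578 × 193 × 5.67 / (1.57×10⁻⁵) = 4.03×10^7

Re = 4.03×10^7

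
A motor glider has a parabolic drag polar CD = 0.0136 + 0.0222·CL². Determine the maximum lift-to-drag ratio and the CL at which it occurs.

(L/D)max = 28.8, at CL = 0.783

For CD = CD0 + K·CL², (L/D)max occurs at CL* = √(CD0/K) and equals 1/(2√(K·CD0)).
(L/D)max = 1/(2√(0.0222 × 0.0136)) = 1/(2 × 0.01738) = 28.8
CL* = √(0.0136/0.0222) = 0.783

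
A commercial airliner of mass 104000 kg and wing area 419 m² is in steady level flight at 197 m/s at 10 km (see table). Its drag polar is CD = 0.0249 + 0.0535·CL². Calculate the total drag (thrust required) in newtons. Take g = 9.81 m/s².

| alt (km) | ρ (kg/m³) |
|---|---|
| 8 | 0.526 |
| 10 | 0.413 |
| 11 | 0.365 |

D = 1×10^5 N

At 10 km, from the table: ρ = 0.413 kg/m³.
Weight W = mg = 104000 × 9.81 = 1.0202×10^6 N; in level flight L = W.
q = ½ρv² = ½ × 0.413 × 197² = 8014 Pa.
CL = 2W/(ρv²S) = 2×1.0202×10^6/(0.413×197²×419) = 0.3038.
CD = 0.0249 + 0.0535 × 0.3038² = 0.02984.
D = q·S·CD = 8014 × 419 × 0.02984 = 1.002×10^5 N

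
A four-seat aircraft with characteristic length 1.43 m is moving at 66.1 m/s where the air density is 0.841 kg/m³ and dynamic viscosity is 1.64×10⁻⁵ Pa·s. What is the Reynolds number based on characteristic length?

Re = ρ·v·c/μ = 0.841 × 66.1 × 1.43 / (1.64×10⁻⁵) = 4.85×10^6

Re = 4.85×10^6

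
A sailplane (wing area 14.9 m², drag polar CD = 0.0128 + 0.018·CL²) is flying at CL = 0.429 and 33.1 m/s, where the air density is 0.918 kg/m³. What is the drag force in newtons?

CD = 0.0128 + 0.018 × 0.429² = 0.01611
D = ½ρv²S·CD = ½ × 0.918 × 33.1² × 14.9 × 0.01611 = 121 N

D = 121 N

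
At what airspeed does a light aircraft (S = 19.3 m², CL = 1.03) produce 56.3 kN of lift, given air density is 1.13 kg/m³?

L = ½ρv²S·CL ⇒ v = √(2L/(ρ·S·CL))
v = √(2 × 56300 / (1.13 × 19.3 × 1.03)) = √5013 = 70.8 m/s

v = 70.8 m/s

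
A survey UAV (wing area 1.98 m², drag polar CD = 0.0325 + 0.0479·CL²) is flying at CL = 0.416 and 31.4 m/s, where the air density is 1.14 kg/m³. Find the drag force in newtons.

CD = 0.0325 + 0.0479 × 0.416² = 0.04079
D = ½ρv²S·CD = ½ × 1.14 × 31.4² × 1.98 × 0.04079 = 45.4 N

D = 45.4 N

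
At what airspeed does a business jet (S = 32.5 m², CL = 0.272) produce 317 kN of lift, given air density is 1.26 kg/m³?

v = 239 m/s

L = ½ρv²S·CL ⇒ v = √(2L/(ρ·S·CL))
v = √(2 × 3.17×10^5 / (1.26 × 32.5 × 0.272)) = √56920 = 239 m/s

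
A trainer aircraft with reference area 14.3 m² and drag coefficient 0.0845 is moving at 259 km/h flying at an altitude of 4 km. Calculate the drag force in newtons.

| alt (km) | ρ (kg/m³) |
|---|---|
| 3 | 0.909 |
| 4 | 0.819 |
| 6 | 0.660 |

At 4 km, from the table: ρ = 0.819 kg/m³.
Convert speed: v = 259 km/h ÷ 3.6 = 71.94 m/s.
D = ½ρv²S·CD = ½ × 0.819 × 71.94² × 14.3 × 0.0845 = 2560 N

D = 2560 N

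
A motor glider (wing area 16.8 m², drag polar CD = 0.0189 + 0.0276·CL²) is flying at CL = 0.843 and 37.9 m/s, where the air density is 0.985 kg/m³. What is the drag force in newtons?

D = 458 N

CD = 0.0189 + 0.0276 × 0.843² = 0.03851
D = ½ρv²S·CD = ½ × 0.985 × 37.9² × 16.8 × 0.03851 = 458 N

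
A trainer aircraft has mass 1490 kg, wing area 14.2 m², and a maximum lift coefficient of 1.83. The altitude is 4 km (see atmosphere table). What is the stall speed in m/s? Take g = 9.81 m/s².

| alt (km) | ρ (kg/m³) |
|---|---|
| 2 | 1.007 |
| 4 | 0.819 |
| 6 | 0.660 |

V_stall = 37.1 m/s

At 4 km, from the table: ρ = 0.819 kg/m³.
Weight W = mg = 1490 × 9.81 = 14620 N.
From L = ½ρV²S·CL,max = W: V_stall = √(2W/(ρSCL,max)) = √(2·14620/(0.819·14.2·1.83))
V_stall = √1374 = 37.1 m/s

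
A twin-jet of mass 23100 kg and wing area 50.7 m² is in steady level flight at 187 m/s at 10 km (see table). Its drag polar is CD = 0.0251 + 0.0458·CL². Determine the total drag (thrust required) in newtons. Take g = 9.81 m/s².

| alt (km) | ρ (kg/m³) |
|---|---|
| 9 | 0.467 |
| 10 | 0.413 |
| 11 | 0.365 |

D = 15600 N

At 10 km, from the table: ρ = 0.413 kg/m³.
In steady level flight, lift balances weight: W = mg = 23100 × 9.81 = 2.2661×10^5 N.
q = ½ρv² = ½ × 0.413 × 187² = 7221 Pa.
CL = 2W/(ρv²S) = 2×2.2661×10^5/(0.413×187²×50.7) = 0.619.
CD = 0.0251 + 0.0458 × 0.619² = 0.04265.
D = q·S·CD = 7221 × 50.7 × 0.04265 = 15610 N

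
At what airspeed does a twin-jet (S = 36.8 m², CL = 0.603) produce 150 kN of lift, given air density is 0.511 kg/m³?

L = ½ρv²S·CL ⇒ v = √(2L/(ρ·S·CL))
v = √(2 × 1.5×10^5 / (0.511 × 36.8 × 0.603)) = √26460 = 163 m/s

v = 163 m/s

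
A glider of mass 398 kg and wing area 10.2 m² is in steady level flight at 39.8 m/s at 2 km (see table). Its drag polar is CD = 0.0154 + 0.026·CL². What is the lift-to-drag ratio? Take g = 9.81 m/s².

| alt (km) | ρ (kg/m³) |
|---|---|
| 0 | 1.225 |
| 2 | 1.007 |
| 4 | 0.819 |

L/D = 22.4

At 2 km, from the table: ρ = 1.007 kg/m³.
Level flight ⇒ L = W = m·g = 398 × 9.81 = 3904.4 N.
Dynamic pressure q = 0.5 × 1.007 × 39.8² = 797.6 Pa.
CL = W/(q·S) = 3904.4 / (797.6 × 10.2) = 0.4799.
CD = 0.0154 + 0.026 × 0.4799² = 0.02139.
L/D = CL/CD = 0.4799 / 0.02139 = 22.4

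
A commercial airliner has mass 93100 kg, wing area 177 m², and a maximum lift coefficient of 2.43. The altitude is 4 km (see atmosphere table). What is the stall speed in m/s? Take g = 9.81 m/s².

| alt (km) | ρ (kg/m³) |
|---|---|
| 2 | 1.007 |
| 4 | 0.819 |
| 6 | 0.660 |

V_stall = 72 m/s

At 4 km, from the table: ρ = 0.819 kg/m³.
Weight W = mg = 93100 × 9.81 = 9.133×10^5 N.
V_stall = √(2W/(ρ·S·CL,max)) = √(2 × 9.133×10^5 / (0.819 × 177 × 2.43))
V_stall = √5185 = 72 m/s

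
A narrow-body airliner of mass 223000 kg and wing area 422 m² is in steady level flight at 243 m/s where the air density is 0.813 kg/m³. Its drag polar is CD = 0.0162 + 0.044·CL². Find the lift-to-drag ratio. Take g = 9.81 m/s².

Weight W = mg = 223000 × 9.81 = 2.1876×10^6 N; in level flight L = W.
Dynamic pressure q = 0.5 × 0.813 × 243² = 24000 Pa.
CL = 2W/(ρv²S) = 2×2.1876×10^6/(0.813×243²×422) = 0.216.
CD = 0.0162 + 0.044 × 0.216² = 0.01825.
L/D = CL/CD = 0.216 / 0.01825 = 11.8

L/D = 11.8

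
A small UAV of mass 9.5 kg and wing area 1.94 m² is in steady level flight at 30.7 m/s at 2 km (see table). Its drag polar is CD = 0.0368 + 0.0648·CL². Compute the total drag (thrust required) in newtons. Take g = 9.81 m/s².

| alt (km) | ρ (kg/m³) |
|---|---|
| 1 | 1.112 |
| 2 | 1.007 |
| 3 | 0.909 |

D = 34.5 N

At 2 km, from the table: ρ = 1.007 kg/m³.
Level flight ⇒ L = W = m·g = 9.5 × 9.81 = 93.195 N.
Dynamic pressure q = 0.5 × 1.007 × 30.7² = 474.5 Pa.
Required CL = L/(qS) = 93.195/(474.5·1.94) = 0.1012.
CD = 0.0368 + 0.0648 × 0.1012² = 0.03746.
D = q·S·CD = 474.5 × 1.94 × 0.03746 = 34.49 N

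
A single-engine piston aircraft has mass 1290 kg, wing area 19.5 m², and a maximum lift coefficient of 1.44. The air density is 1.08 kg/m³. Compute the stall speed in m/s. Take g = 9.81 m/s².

V_stall = 28.9 m/s

Weight W = mg = 1290 × 9.81 = 12650 N.
From L = ½ρV²S·CL,max = W: V_stall = √(2W/(ρSCL,max)) = √(2·12650/(1.08·19.5·1.44))
V_stall = √834.6 = 28.9 m/s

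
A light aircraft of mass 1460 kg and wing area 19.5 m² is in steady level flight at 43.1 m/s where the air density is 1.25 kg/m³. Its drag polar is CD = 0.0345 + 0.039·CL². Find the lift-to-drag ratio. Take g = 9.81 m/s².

L/D = 12.6

In steady level flight, lift balances weight: W = mg = 1460 × 9.81 = 14323 N.
Dynamic pressure q = 0.5 × 1.25 × 43.1² = 1161 Pa.
Required CL = L/(qS) = 14323/(1161·19.5) = 0.6326.
CD = 0.0345 + 0.039 × 0.6326² = 0.05011.
L/D = CL/CD = 0.6326 / 0.05011 = 12.6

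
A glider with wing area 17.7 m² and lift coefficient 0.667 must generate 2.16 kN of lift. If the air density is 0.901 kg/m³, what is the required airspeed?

L = ½ρv²S·CL ⇒ v = √(2L/(ρ·S·CL))
v = √(2 × 2160 / (0.901 × 17.7 × 0.667)) = √406.1 = 20.2 m/s

v = 20.2 m/s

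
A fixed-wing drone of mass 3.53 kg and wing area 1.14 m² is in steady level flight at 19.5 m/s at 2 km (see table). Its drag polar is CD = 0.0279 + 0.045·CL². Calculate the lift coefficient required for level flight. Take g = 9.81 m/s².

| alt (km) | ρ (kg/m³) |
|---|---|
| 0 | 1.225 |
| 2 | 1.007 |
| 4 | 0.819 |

CL = 0.159

At 2 km, from the table: ρ = 1.007 kg/m³.
Weight W = mg = 3.53 × 9.81 = 34.629 N; in level flight L = W.
q = ½ρv² = ½ × 1.007 × 19.5² = 191.5 Pa.
CL = 2W/(ρv²S) = 2×34.629/(1.007×19.5²×1.14) = 0.1587.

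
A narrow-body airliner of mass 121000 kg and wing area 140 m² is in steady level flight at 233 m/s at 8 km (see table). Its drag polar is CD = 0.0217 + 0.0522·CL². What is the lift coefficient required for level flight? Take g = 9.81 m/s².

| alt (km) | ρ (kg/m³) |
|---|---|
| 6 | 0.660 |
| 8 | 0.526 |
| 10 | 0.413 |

CL = 0.594

At 8 km, from the table: ρ = 0.526 kg/m³.
In steady level flight, lift balances weight: W = mg = 121000 × 9.81 = 1.187×10^6 N.
Dynamic pressure q = 0.5 × 0.526 × 233² = 14280 Pa.
CL = 2W/(ρv²S) = 2×1.187×10^6/(0.526×233²×140) = 0.5938.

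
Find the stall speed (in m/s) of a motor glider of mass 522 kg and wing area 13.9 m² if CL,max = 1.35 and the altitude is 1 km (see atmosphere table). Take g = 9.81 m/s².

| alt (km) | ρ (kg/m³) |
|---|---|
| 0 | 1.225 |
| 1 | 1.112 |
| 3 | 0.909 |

At 1 km, from the table: ρ = 1.112 kg/m³.
Weight W = mg = 522 × 9.81 = 5121 N.
V_stall = √(2W/(ρ·S·CL,max)) = √(2 × 5121 / (1.112 × 13.9 × 1.35))
V_stall = √490.8 = 22.2 m/s

V_stall = 22.2 m/s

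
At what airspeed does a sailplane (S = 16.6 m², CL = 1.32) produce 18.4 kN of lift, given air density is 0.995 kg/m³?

L = ½ρv²S·CL ⇒ v = √(2L/(ρ·S·CL))
v = √(2 × 18400 / (0.995 × 16.6 × 1.32)) = √1688 = 41.1 m/s

v = 41.1 m/s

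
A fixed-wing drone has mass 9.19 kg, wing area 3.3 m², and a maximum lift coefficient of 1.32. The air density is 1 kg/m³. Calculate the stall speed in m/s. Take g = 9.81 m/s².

Weight W = mg = 9.19 × 9.81 = 90.15 N.
V_stall = √(2W/(ρ·S·CL,max)) = √(2 × 90.15 / (1 × 3.3 × 1.32))
V_stall = √41.39 = 6.43 m/s

V_stall = 6.43 m/s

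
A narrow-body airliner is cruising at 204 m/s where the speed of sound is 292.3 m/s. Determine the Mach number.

M = 0.698

M = v/a = 204 / 292.3 = 0.698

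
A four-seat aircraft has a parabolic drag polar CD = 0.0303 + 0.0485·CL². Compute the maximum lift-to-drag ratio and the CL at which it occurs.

(L/D)max = 13, at CL = 0.79

For CD = CD0 + K·CL², (L/D)max occurs at CL* = √(CD0/K) and equals 1/(2√(K·CD0)).
(L/D)max = 1/(2√(0.0485 × 0.0303)) = 1/(2 × 0.03833) = 13
CL* = √(0.0303/0.0485) = 0.79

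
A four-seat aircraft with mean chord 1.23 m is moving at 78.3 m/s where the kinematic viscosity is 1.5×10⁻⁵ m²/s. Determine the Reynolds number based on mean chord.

Re = v·c/ν = 78.3 × 1.23 / (1.5×10⁻⁵) = 6.42×10^6

Re = 6.42×10^6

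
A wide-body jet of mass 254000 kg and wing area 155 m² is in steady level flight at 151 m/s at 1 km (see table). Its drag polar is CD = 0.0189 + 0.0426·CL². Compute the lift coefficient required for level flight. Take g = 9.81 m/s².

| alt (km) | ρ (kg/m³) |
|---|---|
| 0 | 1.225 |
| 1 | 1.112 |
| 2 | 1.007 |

At 1 km, from the table: ρ = 1.112 kg/m³.
In steady level flight, lift balances weight: W = mg = 254000 × 9.81 = 2.4917×10^6 N.
q = ½ρv² = ½ × 1.112 × 151² = 12680 Pa.
CL = W/(q·S) = 2.4917×10^6 / (12680 × 155) = 1.268.

CL = 1.27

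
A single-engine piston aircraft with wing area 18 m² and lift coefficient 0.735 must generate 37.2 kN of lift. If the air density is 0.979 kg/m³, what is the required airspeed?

v = 75.8 m/s

L = ½ρv²S·CL ⇒ v = √(2L/(ρ·S·CL))
v = √(2 × 37200 / (0.979 × 18 × 0.735)) = √5744 = 75.8 m/s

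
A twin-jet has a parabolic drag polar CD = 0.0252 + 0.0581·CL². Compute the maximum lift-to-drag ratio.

(L/D)max = 13.1

For CD = CD0 + K·CL², (L/D)max occurs at CL* = √(CD0/K) and equals 1/(2√(K·CD0)).
(L/D)max = 1/(2√(0.0581 × 0.0252)) = 1/(2 × 0.03826) = 13.1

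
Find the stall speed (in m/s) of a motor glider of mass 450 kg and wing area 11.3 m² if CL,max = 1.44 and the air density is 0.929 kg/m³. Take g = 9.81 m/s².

V_stall = 24.2 m/s

At stall, lift equals weight: L = W = m·g = 450 × 9.81 = 4414 N.
From L = ½ρV²S·CL,max = W: V_stall = √(2W/(ρSCL,max)) = √(2·4414/(0.929·11.3·1.44))
V_stall = √584.1 = 24.2 m/s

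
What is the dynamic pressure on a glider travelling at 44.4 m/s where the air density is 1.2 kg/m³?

q = 1180 Pa

q = ½ρv² = ½ × 1.2 × 44.4² = 1180 Pa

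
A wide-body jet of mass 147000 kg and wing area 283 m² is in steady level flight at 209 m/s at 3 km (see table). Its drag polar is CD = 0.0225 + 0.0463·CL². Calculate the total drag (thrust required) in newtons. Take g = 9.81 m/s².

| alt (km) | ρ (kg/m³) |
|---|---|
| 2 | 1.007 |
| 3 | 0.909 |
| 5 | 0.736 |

D = 1.44×10^5 N

At 3 km, from the table: ρ = 0.909 kg/m³.
Weight W = mg = 147000 × 9.81 = 1.4421×10^6 N; in level flight L = W.
Dynamic pressure q = 0.5 × 0.909 × 209² = 19850 Pa.
CL = W/(q·S) = 1.4421×10^6 / (19850 × 283) = 0.2567.
CD = 0.0225 + 0.0463 × 0.2567² = 0.02555.
D = q·S·CD = 19850 × 283 × 0.02555 = 1.436×10^5 N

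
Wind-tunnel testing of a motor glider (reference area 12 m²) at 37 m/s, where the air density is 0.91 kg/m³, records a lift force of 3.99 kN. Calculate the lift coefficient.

From L = ½ρv²S·CL, rearranging gives CL = 2L/(ρv²S).
CL = 2 × 3990 / (0.91 × 37² × 12) = 0.534

CL = 0.534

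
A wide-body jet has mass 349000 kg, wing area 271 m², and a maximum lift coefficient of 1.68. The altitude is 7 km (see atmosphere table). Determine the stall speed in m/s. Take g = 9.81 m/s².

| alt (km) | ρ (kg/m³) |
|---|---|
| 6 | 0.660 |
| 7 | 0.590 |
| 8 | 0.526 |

At 7 km, from the table: ρ = 0.590 kg/m³.
Stall occurs when L = W at CL,max. W = mg = 349000 × 9.81 = 3.424×10^6 N.
V_stall = √(2W/(ρ·S·CL,max)) = √(2 × 3.424×10^6 / (0.59 × 271 × 1.68))
V_stall = √25490 = 160 m/s

V_stall = 160 m/s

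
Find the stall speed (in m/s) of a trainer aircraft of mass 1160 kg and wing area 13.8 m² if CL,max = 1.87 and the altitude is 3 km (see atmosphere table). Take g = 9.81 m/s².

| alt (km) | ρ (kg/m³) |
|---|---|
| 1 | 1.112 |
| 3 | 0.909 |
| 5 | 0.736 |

At 3 km, from the table: ρ = 0.909 kg/m³.
At stall, lift equals weight: L = W = m·g = 1160 × 9.81 = 11380 N.
V_stall = √(2W/(ρ·S·CL,max)) = √(2 × 11380 / (0.909 × 13.8 × 1.87))
V_stall = √970.2 = 31.1 m/s

V_stall = 31.1 m/s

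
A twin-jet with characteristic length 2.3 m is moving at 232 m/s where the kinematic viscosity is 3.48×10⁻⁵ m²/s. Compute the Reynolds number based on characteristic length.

Re = 1.53×10^7

Re = v·c/ν = 232 × 2.3 / (3.48×10⁻⁵) = 1.53×10^7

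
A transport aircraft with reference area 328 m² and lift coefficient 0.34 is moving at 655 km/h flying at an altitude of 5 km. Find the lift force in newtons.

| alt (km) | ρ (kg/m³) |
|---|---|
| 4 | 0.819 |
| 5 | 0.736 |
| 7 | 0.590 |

At 5 km, from the table: ρ = 0.736 kg/m³.
Convert speed: v = 655 km/h ÷ 3.6 = 181.9 m/s.
Dynamic pressure q = ½ρv² = ½ × 0.736 × 181.9² = 12180 Pa.
L = q·S·CL = 12180 × 328 × 0.34 = 1.36×10^6 N ≈ 1360 kN

L = 1.36×10^6 N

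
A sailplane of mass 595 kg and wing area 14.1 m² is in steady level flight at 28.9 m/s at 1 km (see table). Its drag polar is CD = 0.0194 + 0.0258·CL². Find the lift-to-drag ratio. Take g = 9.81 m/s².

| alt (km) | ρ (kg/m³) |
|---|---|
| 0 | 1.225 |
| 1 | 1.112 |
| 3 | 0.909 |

At 1 km, from the table: ρ = 1.112 kg/m³.
In steady level flight, lift balances weight: W = mg = 595 × 9.81 = 5837 N.
q = ½ρv² = ½ × 1.112 × 28.9² = 464.4 Pa.
CL = 2W/(ρv²S) = 2×5837/(1.112×28.9²×14.1) = 0.8914.
CD = 0.0194 + 0.0258 × 0.8914² = 0.0399.
L/D = CL/CD = 0.8914 / 0.0399 = 22.3

L/D = 22.3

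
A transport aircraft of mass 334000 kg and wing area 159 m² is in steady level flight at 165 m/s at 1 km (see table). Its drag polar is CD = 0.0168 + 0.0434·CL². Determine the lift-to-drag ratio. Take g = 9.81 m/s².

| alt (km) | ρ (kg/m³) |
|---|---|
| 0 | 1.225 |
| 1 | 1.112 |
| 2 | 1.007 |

At 1 km, from the table: ρ = 1.112 kg/m³.
Weight W = mg = 334000 × 9.81 = 3.2765×10^6 N; in level flight L = W.
Dynamic pressure q = 0.5 × 1.112 × 165² = 15140 Pa.
CL = 2W/(ρv²S) = 2×3.2765×10^6/(1.112×165²×159) = 1.361.
CD = 0.0168 + 0.0434 × 1.361² = 0.09723.
L/D = CL/CD = 1.361 / 0.09723 = 14

L/D = 14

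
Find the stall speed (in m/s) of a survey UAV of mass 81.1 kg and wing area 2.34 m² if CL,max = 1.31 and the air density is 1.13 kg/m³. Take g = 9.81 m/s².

Stall occurs when L = W at CL,max. W = mg = 81.1 × 9.81 = 795.6 N.
From L = ½ρV²S·CL,max = W: V_stall = √(2W/(ρSCL,max)) = √(2·795.6/(1.13·2.34·1.31))
V_stall = √459.4 = 21.4 m/s

V_stall = 21.4 m/s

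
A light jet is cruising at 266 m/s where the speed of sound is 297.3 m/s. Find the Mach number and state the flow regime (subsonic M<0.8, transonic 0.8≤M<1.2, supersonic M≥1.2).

M = v/a = 266 / 297.3 = 0.895
M = 0.895 → transonic.

M = 0.895 (transonic)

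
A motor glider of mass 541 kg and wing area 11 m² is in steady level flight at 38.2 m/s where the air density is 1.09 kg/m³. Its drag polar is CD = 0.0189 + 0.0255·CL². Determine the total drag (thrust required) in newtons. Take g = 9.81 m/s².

In steady level flight, lift balances weight: W = mg = 541 × 9.81 = 5307.2 N.
q = ½ρv² = ½ × 1.09 × 38.2² = 795.3 Pa.
CL = W/(q·S) = 5307.2 / (795.3 × 11) = 0.6067.
CD = 0.0189 + 0.0255 × 0.6067² = 0.02829.
D = q·S·CD = 795.3 × 11 × 0.02829 = 247.4 N

D = 247 N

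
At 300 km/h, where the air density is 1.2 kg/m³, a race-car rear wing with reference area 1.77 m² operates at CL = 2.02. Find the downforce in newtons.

Convert speed: v = 300 km/h ÷ 3.6 = 83.33 m/s.
L = ½ρv²S·CL = ½ × 1.2 × 83.33² × 1.77 × 2.02 = 14900 N ≈ 14.9 kN

L = 14900 N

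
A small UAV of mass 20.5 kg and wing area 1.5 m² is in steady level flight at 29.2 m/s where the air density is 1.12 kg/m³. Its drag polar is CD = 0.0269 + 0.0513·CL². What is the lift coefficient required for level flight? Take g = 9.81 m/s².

CL = 0.281

Level flight ⇒ L = W = m·g = 20.5 × 9.81 = 201.11 N.
Dynamic pressure q = 0.5 × 1.12 × 29.2² = 477.5 Pa.
CL = 2W/(ρv²S) = 2×201.11/(1.12×29.2²×1.5) = 0.2808.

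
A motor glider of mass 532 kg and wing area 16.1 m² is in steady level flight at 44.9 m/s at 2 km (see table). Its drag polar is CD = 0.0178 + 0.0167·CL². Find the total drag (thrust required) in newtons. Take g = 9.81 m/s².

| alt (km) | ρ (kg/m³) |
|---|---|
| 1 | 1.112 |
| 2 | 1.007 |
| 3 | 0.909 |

At 2 km, from the table: ρ = 1.007 kg/m³.
In steady level flight, lift balances weight: W = mg = 532 × 9.81 = 5218.9 N.
q = ½ρv² = ½ × 1.007 × 44.9² = 1015 Pa.
CL = W/(q·S) = 5218.9 / (1015 × 16.1) = 0.3193.
CD = 0.0178 + 0.0167 × 0.3193² = 0.0195.
D = q·S·CD = 1015 × 16.1 × 0.0195 = 318.7 N

D = 319 N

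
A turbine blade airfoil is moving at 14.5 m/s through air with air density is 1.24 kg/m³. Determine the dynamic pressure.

q = ½ρv² = ½ × 1.24 × 14.5² = 130 Pa

q = 130 Pa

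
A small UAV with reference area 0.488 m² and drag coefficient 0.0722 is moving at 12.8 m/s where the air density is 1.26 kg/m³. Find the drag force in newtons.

D = 3.64 N

D = ½ρv²S·CD = ½ × 1.26 × 12.8² × 0.488 × 0.0722 = 3.64 N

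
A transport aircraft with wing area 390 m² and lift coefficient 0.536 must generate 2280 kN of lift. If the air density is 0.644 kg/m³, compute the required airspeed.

L = ½ρv²S·CL ⇒ v = √(2L/(ρ·S·CL))
v = √(2 × 2.28×10^6 / (0.644 × 390 × 0.536)) = √33870 = 184 m/s

v = 184 m/s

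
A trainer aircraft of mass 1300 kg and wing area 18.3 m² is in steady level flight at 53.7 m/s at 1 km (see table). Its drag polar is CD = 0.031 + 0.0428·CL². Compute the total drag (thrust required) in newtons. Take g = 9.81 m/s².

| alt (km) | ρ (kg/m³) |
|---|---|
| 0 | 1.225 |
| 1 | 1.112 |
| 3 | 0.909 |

At 1 km, from the table: ρ = 1.112 kg/m³.
Weight W = mg = 1300 × 9.81 = 12753 N; in level flight L = W.
q = ½ρv² = ½ × 1.112 × 53.7² = 1603 Pa.
Required CL = L/(qS) = 12753/(1603·18.3) = 0.4346.
CD = 0.031 + 0.0428 × 0.4346² = 0.03909.
D = q·S·CD = 1603 × 18.3 × 0.03909 = 1147 N

D = 1150 N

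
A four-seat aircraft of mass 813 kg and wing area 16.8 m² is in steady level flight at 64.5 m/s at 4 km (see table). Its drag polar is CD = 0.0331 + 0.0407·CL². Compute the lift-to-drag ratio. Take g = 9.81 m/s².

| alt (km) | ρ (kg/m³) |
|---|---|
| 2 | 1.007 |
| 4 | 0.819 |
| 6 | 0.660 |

L/D = 7.68

At 4 km, from the table: ρ = 0.819 kg/m³.
Level flight ⇒ L = W = m·g = 813 × 9.81 = 7975.5 N.
Dynamic pressure q = 0.5 × 0.819 × 64.5² = 1704 Pa.
CL = 2W/(ρv²S) = 2×7975.5/(0.819×64.5²×16.8) = 0.2787.
CD = 0.0331 + 0.0407 × 0.2787² = 0.03626.
L/D = CL/CD = 0.2787 / 0.03626 = 7.68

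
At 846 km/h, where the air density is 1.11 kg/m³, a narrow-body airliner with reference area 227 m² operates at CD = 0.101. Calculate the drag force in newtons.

Convert speed: v = 846 km/h ÷ 3.6 = 235 m/s.
Dynamic pressure q = ½ρv² = ½ × 1.11 × 235² = 30650 Pa.
D = q·S·CD = 30650 × 227 × 0.101 = 7.03×10^5 N ≈ 703 kN

D = 7.03×10^5 N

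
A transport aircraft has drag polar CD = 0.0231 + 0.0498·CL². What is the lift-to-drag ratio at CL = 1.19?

CD = 0.0231 + 0.0498 × 1.19² = 0.09362
L/D = CL/CD = 1.19 / 0.09362 = 12.7

L/D = 12.7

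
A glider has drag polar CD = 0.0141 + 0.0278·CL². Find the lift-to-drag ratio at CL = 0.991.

L/D = 23.9

CD = 0.0141 + 0.0278 × 0.991² = 0.0414
L/D = CL/CD = 0.991 / 0.0414 = 23.9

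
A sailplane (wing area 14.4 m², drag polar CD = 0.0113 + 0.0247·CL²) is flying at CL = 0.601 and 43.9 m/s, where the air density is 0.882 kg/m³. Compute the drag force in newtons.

CD = 0.0113 + 0.0247 × 0.601² = 0.02022
D = ½ρv²S·CD = ½ × 0.882 × 43.9² × 14.4 × 0.02022 = 247 N

D = 247 N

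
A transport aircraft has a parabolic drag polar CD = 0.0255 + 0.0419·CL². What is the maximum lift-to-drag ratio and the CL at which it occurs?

(L/D)max = 15.3, at CL = 0.78

For CD = CD0 + K·CL², (L/D)max occurs at CL* = √(CD0/K) and equals 1/(2√(K·CD0)).
(L/D)max = 1/(2√(0.0419 × 0.0255)) = 1/(2 × 0.03269) = 15.3
CL* = √(0.0255/0.0419) = 0.78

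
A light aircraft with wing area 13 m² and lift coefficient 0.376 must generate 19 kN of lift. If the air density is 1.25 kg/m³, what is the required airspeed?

L = ½ρv²S·CL ⇒ v = √(2L/(ρ·S·CL))
v = √(2 × 19000 / (1.25 × 13 × 0.376)) = √6219 = 78.9 m/s

v = 78.9 m/s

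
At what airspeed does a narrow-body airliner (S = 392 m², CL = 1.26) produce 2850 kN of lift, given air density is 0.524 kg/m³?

v = 148 m/s

L = ½ρv²S·CL ⇒ v = √(2L/(ρ·S·CL))
v = √(2 × 2.85×10^6 / (0.524 × 392 × 1.26)) = √22020 = 148 m/s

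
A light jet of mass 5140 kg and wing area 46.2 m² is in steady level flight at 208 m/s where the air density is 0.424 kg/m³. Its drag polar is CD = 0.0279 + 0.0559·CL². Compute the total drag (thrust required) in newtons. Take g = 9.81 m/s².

D = 12200 N

Level flight ⇒ L = W = m·g = 5140 × 9.81 = 50423 N.
Dynamic pressure q = 0.5 × 0.424 × 208² = 9172 Pa.
CL = W/(q·S) = 50423 / (9172 × 46.2) = 0.119.
CD = 0.0279 + 0.0559 × 0.119² = 0.02869.
D = q·S·CD = 9172 × 46.2 × 0.02869 = 12160 N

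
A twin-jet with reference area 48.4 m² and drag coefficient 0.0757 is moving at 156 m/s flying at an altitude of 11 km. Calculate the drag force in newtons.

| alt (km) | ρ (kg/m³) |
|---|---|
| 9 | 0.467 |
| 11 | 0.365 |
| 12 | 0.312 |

At 11 km, from the table: ρ = 0.365 kg/m³.
Dynamic pressure q = ½ρv² = ½ × 0.365 × 156² = 4441 Pa.
D = q·S·CD = 4441 × 48.4 × 0.0757 = 16300 N ≈ 16.3 kN

D = 16300 N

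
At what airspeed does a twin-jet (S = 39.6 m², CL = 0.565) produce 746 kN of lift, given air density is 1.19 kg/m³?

v = 237 m/s

L = ½ρv²S·CL ⇒ v = √(2L/(ρ·S·CL))
v = √(2 × 7.46×10^5 / (1.19 × 39.6 × 0.565)) = √56040 = 237 m/s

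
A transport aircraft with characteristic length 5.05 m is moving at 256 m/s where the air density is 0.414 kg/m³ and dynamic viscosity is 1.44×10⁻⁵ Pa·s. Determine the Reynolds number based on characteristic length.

Re = ρ·v·c/μ = 0.414 × 256 × 5.05 / (1.44×10⁻⁵) = 3.72×10^7

Re = 3.72×10^7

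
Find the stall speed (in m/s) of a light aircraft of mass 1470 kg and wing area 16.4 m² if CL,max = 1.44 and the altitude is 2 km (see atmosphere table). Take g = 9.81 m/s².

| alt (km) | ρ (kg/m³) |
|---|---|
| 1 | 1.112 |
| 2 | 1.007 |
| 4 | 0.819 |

At 2 km, from the table: ρ = 1.007 kg/m³.
Stall occurs when L = W at CL,max. W = mg = 1470 × 9.81 = 14420 N.
From L = ½ρV²S·CL,max = W: V_stall = √(2W/(ρSCL,max)) = √(2·14420/(1.007·16.4·1.44))
V_stall = √1213 = 34.8 m/s

V_stall = 34.8 m/s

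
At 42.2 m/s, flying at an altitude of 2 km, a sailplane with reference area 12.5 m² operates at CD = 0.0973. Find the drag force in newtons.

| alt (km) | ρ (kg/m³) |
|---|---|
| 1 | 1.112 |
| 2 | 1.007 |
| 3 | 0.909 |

D = 1090 N

At 2 km, from the table: ρ = 1.007 kg/m³.
D = ½ρv²S·CD = ½ × 1.007 × 42.2² × 12.5 × 0.0973 = 1090 N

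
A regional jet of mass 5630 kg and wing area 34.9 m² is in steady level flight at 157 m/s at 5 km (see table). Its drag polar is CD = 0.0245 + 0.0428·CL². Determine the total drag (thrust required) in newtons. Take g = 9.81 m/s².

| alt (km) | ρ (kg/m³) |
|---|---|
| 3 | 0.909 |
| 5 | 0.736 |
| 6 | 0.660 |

D = 8170 N

At 5 km, from the table: ρ = 0.736 kg/m³.
Weight W = mg = 5630 × 9.81 = 55230 N; in level flight L = W.
Dynamic pressure q = 0.5 × 0.736 × 157² = 9071 Pa.
Required CL = L/(qS) = 55230/(9071·34.9) = 0.1745.
CD = 0.0245 + 0.0428 × 0.1745² = 0.0258.
D = q·S·CD = 9071 × 34.9 × 0.0258 = 8168 N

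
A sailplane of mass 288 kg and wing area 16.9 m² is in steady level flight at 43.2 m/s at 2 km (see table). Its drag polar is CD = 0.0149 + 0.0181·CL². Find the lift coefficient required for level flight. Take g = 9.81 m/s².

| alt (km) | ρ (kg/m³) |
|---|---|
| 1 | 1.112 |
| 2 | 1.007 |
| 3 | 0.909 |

CL = 0.178

At 2 km, from the table: ρ = 1.007 kg/m³.
Weight W = mg = 288 × 9.81 = 2825.3 N; in level flight L = W.
q = ½ρv² = ½ × 1.007 × 43.2² = 939.7 Pa.
CL = 2W/(ρv²S) = 2×2825.3/(1.007×43.2²×16.9) = 0.1779.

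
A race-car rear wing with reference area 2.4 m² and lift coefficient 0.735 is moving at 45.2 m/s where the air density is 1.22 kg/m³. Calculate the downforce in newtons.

Dynamic pressure q = ½ρv² = ½ × 1.22 × 45.2² = 1246 Pa.
L = q·S·CL = 1246 × 2.4 × 0.735 = 2200 N

L = 2200 N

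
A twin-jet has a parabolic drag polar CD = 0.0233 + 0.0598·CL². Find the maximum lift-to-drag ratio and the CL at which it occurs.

For CD = CD0 + K·CL², (L/D)max occurs at CL* = √(CD0/K) and equals 1/(2√(K·CD0)).
(L/D)max = 1/(2√(0.0598 × 0.0233)) = 1/(2 × 0.03733) = 13.4
CL* = √(0.0233/0.0598) = 0.624

(L/D)max = 13.4, at CL = 0.624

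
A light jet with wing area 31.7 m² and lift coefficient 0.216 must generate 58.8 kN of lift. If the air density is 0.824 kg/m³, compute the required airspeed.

v = 144 m/s

L = ½ρv²S·CL ⇒ v = √(2L/(ρ·S·CL))
v = √(2 × 58800 / (0.824 × 31.7 × 0.216)) = √20840 = 144 m/s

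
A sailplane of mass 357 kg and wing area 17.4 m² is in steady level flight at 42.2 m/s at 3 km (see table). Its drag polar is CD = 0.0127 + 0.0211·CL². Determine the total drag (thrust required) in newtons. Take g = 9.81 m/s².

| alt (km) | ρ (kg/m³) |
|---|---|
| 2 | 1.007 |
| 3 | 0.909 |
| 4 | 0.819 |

D = 197 N

At 3 km, from the table: ρ = 0.909 kg/m³.
Weight W = mg = 357 × 9.81 = 3502.2 N; in level flight L = W.
q = ½ρv² = ½ × 0.909 × 42.2² = 809.4 Pa.
CL = 2W/(ρv²S) = 2×3502.2/(0.909×42.2²×17.4) = 0.2487.
CD = 0.0127 + 0.0211 × 0.2487² = 0.014.
D = q·S·CD = 809.4 × 17.4 × 0.014 = 197.2 N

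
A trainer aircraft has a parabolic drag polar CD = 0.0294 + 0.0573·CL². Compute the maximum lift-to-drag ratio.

For CD = CD0 + K·CL², (L/D)max occurs at CL* = √(CD0/K) and equals 1/(2√(K·CD0)).
(L/D)max = 1/(2√(0.0573 × 0.0294)) = 1/(2 × 0.04104) = 12.2

(L/D)max = 12.2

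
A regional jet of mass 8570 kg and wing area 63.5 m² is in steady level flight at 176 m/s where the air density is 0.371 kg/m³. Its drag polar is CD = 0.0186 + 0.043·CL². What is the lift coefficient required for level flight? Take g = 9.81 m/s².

CL = 0.23

In steady level flight, lift balances weight: W = mg = 8570 × 9.81 = 84072 N.
q = ½ρv² = ½ × 0.371 × 176² = 5746 Pa.
CL = 2W/(ρv²S) = 2×84072/(0.371×176²×63.5) = 0.2304.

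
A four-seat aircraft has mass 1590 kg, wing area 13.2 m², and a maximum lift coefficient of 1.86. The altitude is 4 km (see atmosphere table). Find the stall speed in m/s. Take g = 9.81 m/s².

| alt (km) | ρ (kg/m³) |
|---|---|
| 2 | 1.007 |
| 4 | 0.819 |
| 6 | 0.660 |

At 4 km, from the table: ρ = 0.819 kg/m³.
At stall, lift equals weight: L = W = m·g = 1590 × 9.81 = 15600 N.
From L = ½ρV²S·CL,max = W: V_stall = √(2W/(ρSCL,max)) = √(2·15600/(0.819·13.2·1.86))
V_stall = √1551 = 39.4 m/s

V_stall = 39.4 m/s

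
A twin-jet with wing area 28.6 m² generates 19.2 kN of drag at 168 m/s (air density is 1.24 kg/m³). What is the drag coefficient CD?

CD = 0.0384

From D = ½ρv²S·CD, rearranging gives CD = 2D/(ρv²S).
CD = 2 × 19200 / (1.24 × 168² × 28.6) = 0.0384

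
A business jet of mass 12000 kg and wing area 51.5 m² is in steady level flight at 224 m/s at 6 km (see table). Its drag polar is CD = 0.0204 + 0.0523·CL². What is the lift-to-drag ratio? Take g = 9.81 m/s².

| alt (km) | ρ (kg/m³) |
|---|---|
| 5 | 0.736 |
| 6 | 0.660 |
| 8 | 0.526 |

L/D = 6.45

At 6 km, from the table: ρ = 0.660 kg/m³.
In steady level flight, lift balances weight: W = mg = 12000 × 9.81 = 1.1772×10^5 N.
q = ½ρv² = ½ × 0.66 × 224² = 16560 Pa.
Required CL = L/(qS) = 1.1772×10^5/(16560·51.5) = 0.138.
CD = 0.0204 + 0.0523 × 0.138² = 0.0214.
L/D = CL/CD = 0.138 / 0.0214 = 6.45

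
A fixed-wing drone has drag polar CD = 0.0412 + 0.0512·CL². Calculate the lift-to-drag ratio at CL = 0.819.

CD = 0.0412 + 0.0512 × 0.819² = 0.07554
L/D = CL/CD = 0.819 / 0.07554 = 10.8

L/D = 10.8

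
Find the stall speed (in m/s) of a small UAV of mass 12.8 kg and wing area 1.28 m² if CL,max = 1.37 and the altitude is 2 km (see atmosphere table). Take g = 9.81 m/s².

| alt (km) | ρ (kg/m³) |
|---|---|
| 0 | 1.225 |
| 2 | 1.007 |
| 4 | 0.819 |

At 2 km, from the table: ρ = 1.007 kg/m³.
Stall occurs when L = W at CL,max. W = mg = 12.8 × 9.81 = 125.6 N.
From L = ½ρV²S·CL,max = W: V_stall = √(2W/(ρSCL,max)) = √(2·125.6/(1.007·1.28·1.37))
V_stall = √142.2 = 11.9 m/s

V_stall = 11.9 m/s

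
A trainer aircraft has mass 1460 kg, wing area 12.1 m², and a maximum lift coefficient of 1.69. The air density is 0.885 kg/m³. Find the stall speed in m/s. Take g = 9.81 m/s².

Weight W = mg = 1460 × 9.81 = 14320 N.
V_stall = √(2W/(ρ·S·CL,max)) = √(2 × 14320 / (0.885 × 12.1 × 1.69))
V_stall = √1583 = 39.8 m/s

V_stall = 39.8 m/s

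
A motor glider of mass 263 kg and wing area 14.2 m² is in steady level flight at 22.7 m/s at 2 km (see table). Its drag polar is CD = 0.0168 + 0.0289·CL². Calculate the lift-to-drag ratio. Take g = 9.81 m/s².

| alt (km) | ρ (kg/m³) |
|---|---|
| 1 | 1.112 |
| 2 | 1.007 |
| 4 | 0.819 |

At 2 km, from the table: ρ = 1.007 kg/m³.
In steady level flight, lift balances weight: W = mg = 263 × 9.81 = 2580 N.
q = ½ρv² = ½ × 1.007 × 22.7² = 259.4 Pa.
Required CL = L/(qS) = 2580/(259.4·14.2) = 0.7003.
CD = 0.0168 + 0.0289 × 0.7003² = 0.03097.
L/D = CL/CD = 0.7003 / 0.03097 = 22.6

L/D = 22.6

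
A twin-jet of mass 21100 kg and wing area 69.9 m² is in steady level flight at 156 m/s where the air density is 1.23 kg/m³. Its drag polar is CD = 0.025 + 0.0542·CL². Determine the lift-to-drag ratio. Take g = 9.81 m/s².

Level flight ⇒ L = W = m·g = 21100 × 9.81 = 2.0699×10^5 N.
Dynamic pressure q = 0.5 × 1.23 × 156² = 14970 Pa.
Required CL = L/(qS) = 2.0699×10^5/(14970·69.9) = 0.1979.
CD = 0.025 + 0.0542 × 0.1979² = 0.02712.
L/D = CL/CD = 0.1979 / 0.02712 = 7.3

L/D = 7.3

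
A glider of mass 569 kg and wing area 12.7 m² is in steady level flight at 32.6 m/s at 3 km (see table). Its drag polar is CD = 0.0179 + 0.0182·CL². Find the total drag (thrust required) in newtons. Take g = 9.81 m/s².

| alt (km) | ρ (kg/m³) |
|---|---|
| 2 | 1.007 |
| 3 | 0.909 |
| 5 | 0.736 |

At 3 km, from the table: ρ = 0.909 kg/m³.
Weight W = mg = 569 × 9.81 = 5581.9 N; in level flight L = W.
Dynamic pressure q = 0.5 × 0.909 × 32.6² = 483 Pa.
Required CL = L/(qS) = 5581.9/(483·12.7) = 0.9099.
CD = 0.0179 + 0.0182 × 0.9099² = 0.03297.
D = q·S·CD = 483 × 12.7 × 0.03297 = 202.2 N

D = 202 N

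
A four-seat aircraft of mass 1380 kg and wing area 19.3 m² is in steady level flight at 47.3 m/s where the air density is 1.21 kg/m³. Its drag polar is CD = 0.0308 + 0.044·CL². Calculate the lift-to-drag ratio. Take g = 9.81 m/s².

Weight W = mg = 1380 × 9.81 = 13538 N; in level flight L = W.
Dynamic pressure q = 0.5 × 1.21 × 47.3² = 1354 Pa.
CL = W/(q·S) = 13538 / (1354 × 19.3) = 0.5182.
CD = 0.0308 + 0.044 × 0.5182² = 0.04262.
L/D = CL/CD = 0.5182 / 0.04262 = 12.2

L/D = 12.2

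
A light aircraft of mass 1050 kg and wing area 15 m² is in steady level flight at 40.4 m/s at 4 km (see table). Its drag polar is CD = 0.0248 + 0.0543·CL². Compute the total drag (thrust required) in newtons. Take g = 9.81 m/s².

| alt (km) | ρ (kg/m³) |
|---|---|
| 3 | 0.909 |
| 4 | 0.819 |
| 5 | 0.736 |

D = 823 N

At 4 km, from the table: ρ = 0.819 kg/m³.
Level flight ⇒ L = W = m·g = 1050 × 9.81 = 10300 N.
q = ½ρv² = ½ × 0.819 × 40.4² = 668.4 Pa.
CL = W/(q·S) = 10300 / (668.4 × 15) = 1.027.
CD = 0.0248 + 0.0543 × 1.027² = 0.08212.
D = q·S·CD = 668.4 × 15 × 0.08212 = 823.3 N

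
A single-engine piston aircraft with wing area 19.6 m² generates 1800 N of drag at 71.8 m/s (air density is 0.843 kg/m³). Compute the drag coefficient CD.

From D = ½ρv²S·CD, rearranging gives CD = 2D/(ρv²S).
CD = 2 × 1800 / (0.843 × 71.8² × 19.6) = 0.0423

CD = 0.0423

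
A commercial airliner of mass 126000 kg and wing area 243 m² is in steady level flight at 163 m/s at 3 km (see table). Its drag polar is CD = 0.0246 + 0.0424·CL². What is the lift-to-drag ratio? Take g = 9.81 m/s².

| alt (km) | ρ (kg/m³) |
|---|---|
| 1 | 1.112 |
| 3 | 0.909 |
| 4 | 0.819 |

L/D = 13.1

At 3 km, from the table: ρ = 0.909 kg/m³.
Level flight ⇒ L = W = m·g = 126000 × 9.81 = 1.2361×10^6 N.
Dynamic pressure q = 0.5 × 0.909 × 163² = 12080 Pa.
CL = 2W/(ρv²S) = 2×1.2361×10^6/(0.909×163²×243) = 0.4212.
CD = 0.0246 + 0.0424 × 0.4212² = 0.03212.
L/D = CL/CD = 0.4212 / 0.03212 = 13.1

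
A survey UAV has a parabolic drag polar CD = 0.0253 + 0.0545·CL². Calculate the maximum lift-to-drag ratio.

(L/D)max = 13.5

For CD = CD0 + K·CL², (L/D)max occurs at CL* = √(CD0/K) and equals 1/(2√(K·CD0)).
(L/D)max = 1/(2√(0.0545 × 0.0253)) = 1/(2 × 0.03713) = 13.5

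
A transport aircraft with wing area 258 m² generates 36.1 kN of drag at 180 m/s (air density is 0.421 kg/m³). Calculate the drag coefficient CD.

From D = ½ρv²S·CD, rearranging gives CD = 2D/(ρv²S).
CD = 2 × 36100 / (0.421 × 180² × 258) = 0.0205

CD = 0.0205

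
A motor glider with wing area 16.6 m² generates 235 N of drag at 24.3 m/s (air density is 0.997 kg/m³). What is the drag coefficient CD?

From D = ½ρv²S·CD, rearranging gives CD = 2D/(ρv²S).
CD = 2 × 235 / (0.997 × 24.3² × 16.6) = 0.0481

CD = 0.0481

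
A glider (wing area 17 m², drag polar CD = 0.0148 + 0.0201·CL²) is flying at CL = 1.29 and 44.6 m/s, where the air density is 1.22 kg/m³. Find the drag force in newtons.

CD = 0.0148 + 0.0201 × 1.29² = 0.04825
D = ½ρv²S·CD = ½ × 1.22 × 44.6² × 17 × 0.04825 = 995 N

D = 995 N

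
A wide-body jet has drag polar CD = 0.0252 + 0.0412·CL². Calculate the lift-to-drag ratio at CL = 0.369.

L/D = 12

CD = 0.0252 + 0.0412 × 0.369² = 0.03081
L/D = CL/CD = 0.369 / 0.03081 = 12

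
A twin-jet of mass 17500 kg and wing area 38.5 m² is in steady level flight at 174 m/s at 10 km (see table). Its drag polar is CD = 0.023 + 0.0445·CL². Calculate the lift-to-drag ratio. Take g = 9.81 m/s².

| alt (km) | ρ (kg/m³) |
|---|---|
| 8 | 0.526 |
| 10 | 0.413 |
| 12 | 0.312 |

L/D = 15.6

At 10 km, from the table: ρ = 0.413 kg/m³.
In steady level flight, lift balances weight: W = mg = 17500 × 9.81 = 1.7168×10^5 N.
q = ½ρv² = ½ × 0.413 × 174² = 6252 Pa.
CL = 2W/(ρv²S) = 2×1.7168×10^5/(0.413×174²×38.5) = 0.7132.
CD = 0.023 + 0.0445 × 0.7132² = 0.04564.
L/D = CL/CD = 0.7132 / 0.04564 = 15.6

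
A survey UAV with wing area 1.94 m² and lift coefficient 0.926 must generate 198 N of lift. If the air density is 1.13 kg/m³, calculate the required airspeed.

L = ½ρv²S·CL ⇒ v = √(2L/(ρ·S·CL))
v = √(2 × 198 / (1.13 × 1.94 × 0.926)) = √195.1 = 14 m/s

v = 14 m/s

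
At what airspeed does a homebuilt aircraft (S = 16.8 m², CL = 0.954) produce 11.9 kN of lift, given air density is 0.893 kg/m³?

L = ½ρv²S·CL ⇒ v = √(2L/(ρ·S·CL))
v = √(2 × 11900 / (0.893 × 16.8 × 0.954)) = √1663 = 40.8 m/s

v = 40.8 m/s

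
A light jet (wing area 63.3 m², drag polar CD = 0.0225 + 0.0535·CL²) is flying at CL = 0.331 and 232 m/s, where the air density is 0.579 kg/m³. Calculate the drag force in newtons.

CD = 0.0225 + 0.0535 × 0.331² = 0.02836
D = ½ρv²S·CD = ½ × 0.579 × 232² × 63.3 × 0.02836 = 28000 N

D = 28000 N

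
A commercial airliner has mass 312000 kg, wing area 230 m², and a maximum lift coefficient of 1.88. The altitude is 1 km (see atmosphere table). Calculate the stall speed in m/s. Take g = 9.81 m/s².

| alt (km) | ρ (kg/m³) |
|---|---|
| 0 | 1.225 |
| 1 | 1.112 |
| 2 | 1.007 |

At 1 km, from the table: ρ = 1.112 kg/m³.
At stall, lift equals weight: L = W = m·g = 312000 × 9.81 = 3.061×10^6 N.
From L = ½ρV²S·CL,max = W: V_stall = √(2W/(ρSCL,max)) = √(2·3.061×10^6/(1.112·230·1.88))
V_stall = √12730 = 113 m/s

V_stall = 113 m/s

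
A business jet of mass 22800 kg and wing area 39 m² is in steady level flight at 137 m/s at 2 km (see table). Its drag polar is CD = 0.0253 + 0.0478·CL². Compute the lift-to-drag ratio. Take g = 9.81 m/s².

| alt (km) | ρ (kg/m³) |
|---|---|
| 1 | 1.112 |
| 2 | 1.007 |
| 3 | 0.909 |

At 2 km, from the table: ρ = 1.007 kg/m³.
Weight W = mg = 22800 × 9.81 = 2.2367×10^5 N; in level flight L = W.
Dynamic pressure q = 0.5 × 1.007 × 137² = 9450 Pa.
CL = 2W/(ρv²S) = 2×2.2367×10^5/(1.007×137²×39) = 0.6069.
CD = 0.0253 + 0.0478 × 0.6069² = 0.0429.
L/D = CL/CD = 0.6069 / 0.0429 = 14.1

L/D = 14.1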